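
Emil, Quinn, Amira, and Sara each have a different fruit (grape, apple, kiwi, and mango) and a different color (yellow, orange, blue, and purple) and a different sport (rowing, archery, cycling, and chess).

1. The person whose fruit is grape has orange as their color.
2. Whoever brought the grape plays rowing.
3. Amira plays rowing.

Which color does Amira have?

With clues 1–3, blue, purple, and yellow are impossible for Amira's color.
That leaves orange.

orange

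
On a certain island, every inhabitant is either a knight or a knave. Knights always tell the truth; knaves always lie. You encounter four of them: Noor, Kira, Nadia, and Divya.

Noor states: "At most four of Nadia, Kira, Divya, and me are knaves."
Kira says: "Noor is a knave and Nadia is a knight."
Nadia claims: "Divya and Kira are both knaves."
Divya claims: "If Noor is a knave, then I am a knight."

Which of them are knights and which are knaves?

Regardless of anyone's role, Noor's statement is true, so Noor is a knight.
With that fixed, Kira's statement is false, so Kira is a knave.
With that fixed, Divya's statement is true, so Divya is a knight.
With that fixed, Nadia's statement is false, so Nadia is a knave.

Noor: knight, Kira: knave, Nadia: knave, Divya: knight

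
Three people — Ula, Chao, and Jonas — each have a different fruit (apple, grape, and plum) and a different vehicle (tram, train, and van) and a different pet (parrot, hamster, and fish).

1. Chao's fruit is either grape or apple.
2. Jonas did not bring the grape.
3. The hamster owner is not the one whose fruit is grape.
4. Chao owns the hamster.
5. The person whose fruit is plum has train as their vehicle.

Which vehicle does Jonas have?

train

With clues 1–5, tram and van are impossible for Jonas's vehicle.
That leaves train.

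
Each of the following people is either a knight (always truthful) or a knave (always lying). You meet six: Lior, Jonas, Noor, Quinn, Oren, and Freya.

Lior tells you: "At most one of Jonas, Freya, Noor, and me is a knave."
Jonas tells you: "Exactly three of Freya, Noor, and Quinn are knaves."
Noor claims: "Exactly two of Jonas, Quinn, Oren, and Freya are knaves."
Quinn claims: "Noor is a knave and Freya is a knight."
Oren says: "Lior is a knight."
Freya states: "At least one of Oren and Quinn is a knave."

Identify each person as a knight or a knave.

Consider Lior. Suppose Lior is a knave.
Then no assignment of the remaining roles makes every statement match its speaker's type — contradiction.
So Lior is a knight.
With that fixed, Oren's statement is true, so Oren is a knight.
Consider Jonas. Suppose Jonas is a knight.
Then no assignment of the remaining roles makes every statement match its speaker's type — contradiction.
So Jonas is a knave.
Consider Noor. Suppose Noor is a knave.
Then Lior's statement comes out false, contradicting Lior being a knight.
So Noor is a knight.
With that fixed, Quinn's statement is false, so Quinn is a knave.
With that fixed, Freya's statement is true, so Freya is a knight.

Lior: knight, Jonas: knave, Noor: knight, Quinn: knave, Oren: knight, Freya: knight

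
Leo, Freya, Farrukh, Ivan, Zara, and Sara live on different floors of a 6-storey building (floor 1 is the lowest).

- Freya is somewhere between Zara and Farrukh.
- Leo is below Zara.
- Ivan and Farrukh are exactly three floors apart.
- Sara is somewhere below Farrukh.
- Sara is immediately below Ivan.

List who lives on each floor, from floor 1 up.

From clue 1: Freya is in {2,3,4,5}.
From clues 1–4: Freya is in {3,4,5}.
From clues 1–5: Leo → floor 1, Sara → floor 2, Ivan → floor 3, Zara → floor 4, Freya → floor 5, Farrukh → floor 6.

Leo, Sara, Ivan, Zara, Freya, Farrukh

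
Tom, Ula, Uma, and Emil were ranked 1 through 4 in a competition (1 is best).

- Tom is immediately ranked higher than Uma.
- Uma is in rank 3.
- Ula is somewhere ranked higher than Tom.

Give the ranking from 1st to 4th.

Ula, Tom, Uma, Emil

From clue 1: Tom is in {1,2,3}.
From clues 1–2: Tom → rank 2, Uma → rank 3.
From clues 1–3: Ula → rank 1, Emil → rank 4.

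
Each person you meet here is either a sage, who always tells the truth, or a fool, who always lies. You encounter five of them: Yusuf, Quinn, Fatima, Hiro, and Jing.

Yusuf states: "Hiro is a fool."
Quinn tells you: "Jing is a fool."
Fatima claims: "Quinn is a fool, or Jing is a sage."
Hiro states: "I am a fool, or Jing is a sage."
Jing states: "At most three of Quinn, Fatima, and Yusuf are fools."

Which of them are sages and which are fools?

Yusuf: fool, Quinn: fool, Fatima: sage, Hiro: sage, Jing: sage

Regardless of anyone's role, Jing's statement is true, so Jing is a sage.
With that fixed, Quinn's statement is false, so Quinn is a fool.
With that fixed, Fatima's statement is true, so Fatima is a sage.
With that fixed, Hiro's statement is true, so Hiro is a sage.
With that fixed, Yusuf's statement is false, so Yusuf is a fool.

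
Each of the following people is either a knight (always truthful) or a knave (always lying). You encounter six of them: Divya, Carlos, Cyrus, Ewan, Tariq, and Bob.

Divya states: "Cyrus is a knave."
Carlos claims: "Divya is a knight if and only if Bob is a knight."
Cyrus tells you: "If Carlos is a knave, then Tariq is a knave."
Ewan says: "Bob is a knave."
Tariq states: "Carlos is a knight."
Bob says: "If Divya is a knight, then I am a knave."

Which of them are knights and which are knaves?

Consider Divya. Suppose Divya is a knight.
Then whichever role Bob has, Bob's statement has the wrong truth value — contradiction.
So Divya is a knave.
With that fixed, Bob's statement is true, so Bob is a knight.
With that fixed, Carlos's statement is false, so Carlos is a knave.
With that fixed, Ewan's statement is false, so Ewan is a knave.
With that fixed, Tariq's statement is false, so Tariq is a knave.
With that fixed, Cyrus's statement is true, so Cyrus is a knight.

Divya: knave, Carlos: knave, Cyrus: knight, Ewan: knave, Tariq: knave, Bob: knight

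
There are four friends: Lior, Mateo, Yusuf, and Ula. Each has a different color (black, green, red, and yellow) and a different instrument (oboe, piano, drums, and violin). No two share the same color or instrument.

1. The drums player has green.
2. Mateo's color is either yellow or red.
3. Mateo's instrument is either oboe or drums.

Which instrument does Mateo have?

With clues 1–2, drums is impossible for Mateo's instrument.
With clues 1–3, piano and violin are impossible for Mateo's instrument.
That leaves oboe.

oboe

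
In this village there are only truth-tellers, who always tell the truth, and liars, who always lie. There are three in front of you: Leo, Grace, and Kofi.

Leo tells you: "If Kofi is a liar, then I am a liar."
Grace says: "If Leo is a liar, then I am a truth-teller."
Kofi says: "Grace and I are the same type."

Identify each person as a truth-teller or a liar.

Leo: truth-teller, Grace: truth-teller, Kofi: truth-teller

Consider Leo. Suppose Leo is a liar.
Then Leo's own statement would have to be false, but it can't be — contradiction.
So Leo is a truth-teller.
With that fixed, Grace's statement is true, so Grace is a truth-teller.
Consider Kofi. Suppose Kofi is a liar.
Then Leo's statement comes out false, contradicting Leo being a truth-teller.
So Kofi is a truth-teller.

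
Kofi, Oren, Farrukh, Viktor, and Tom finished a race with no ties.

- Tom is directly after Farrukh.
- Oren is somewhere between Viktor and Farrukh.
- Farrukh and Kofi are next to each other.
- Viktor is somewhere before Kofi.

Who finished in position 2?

Oren

With clues 1–3, Kofi, Tom, and Viktor are ruled out for place 2.
With clues 1–4, Farrukh is ruled out for place 2.
So place 2 is Oren.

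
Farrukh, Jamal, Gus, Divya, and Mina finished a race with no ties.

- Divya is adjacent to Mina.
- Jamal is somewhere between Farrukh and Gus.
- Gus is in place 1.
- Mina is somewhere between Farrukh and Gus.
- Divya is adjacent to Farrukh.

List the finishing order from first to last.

From clues 1–2: Jamal is in {2,4}.
From clues 1–3: Gus → place 1.
From clues 1–4: Farrukh → place 5.
From clues 1–5: Jamal → place 2, Mina → place 3, Divya → place 4.

Gus, Jamal, Mina, Divya, Farrukh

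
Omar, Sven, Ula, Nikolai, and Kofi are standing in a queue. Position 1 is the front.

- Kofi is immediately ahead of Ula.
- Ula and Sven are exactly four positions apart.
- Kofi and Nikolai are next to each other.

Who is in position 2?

With clues 1–2, Kofi, Sven, and Ula are ruled out for position 2.
With clues 1–3, Nikolai is ruled out for position 2.
So position 2 is Omar.

Omar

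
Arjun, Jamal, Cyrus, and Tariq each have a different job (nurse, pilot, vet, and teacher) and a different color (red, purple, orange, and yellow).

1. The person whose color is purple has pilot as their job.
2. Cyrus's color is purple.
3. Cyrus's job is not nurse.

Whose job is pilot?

With clues 1–2, Arjun, Jamal, and Tariq are impossible for the one with job pilot.
That leaves Cyrus.

Cyrus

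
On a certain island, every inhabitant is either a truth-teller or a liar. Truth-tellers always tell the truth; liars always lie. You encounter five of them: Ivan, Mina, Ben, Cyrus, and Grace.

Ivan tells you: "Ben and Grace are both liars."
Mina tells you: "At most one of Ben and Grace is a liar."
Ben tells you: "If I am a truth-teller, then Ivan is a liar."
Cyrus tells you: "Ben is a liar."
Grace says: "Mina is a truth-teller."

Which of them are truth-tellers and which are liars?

Consider Ivan. Suppose Ivan is a truth-teller.
Then whichever role Ben has, Ben's statement has the wrong truth value — contradiction.
So Ivan is a liar.
With that fixed, Ben's statement is true, so Ben is a truth-teller.
With that fixed, Cyrus's statement is false, so Cyrus is a liar.
With that fixed, Mina's statement is true, so Mina is a truth-teller.
With that fixed, Grace's statement is true, so Grace is a truth-teller.

Ivan: liar, Mina: truth-teller, Ben: truth-teller, Cyrus: liar, Grace: truth-teller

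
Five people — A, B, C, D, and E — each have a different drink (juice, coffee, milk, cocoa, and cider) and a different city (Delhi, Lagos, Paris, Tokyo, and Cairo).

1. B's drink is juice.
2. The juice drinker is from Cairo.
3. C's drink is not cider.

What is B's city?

Cairo

With clues 1–2, Delhi, Lagos, Paris, and Tokyo are impossible for B's city.
That leaves Cairo.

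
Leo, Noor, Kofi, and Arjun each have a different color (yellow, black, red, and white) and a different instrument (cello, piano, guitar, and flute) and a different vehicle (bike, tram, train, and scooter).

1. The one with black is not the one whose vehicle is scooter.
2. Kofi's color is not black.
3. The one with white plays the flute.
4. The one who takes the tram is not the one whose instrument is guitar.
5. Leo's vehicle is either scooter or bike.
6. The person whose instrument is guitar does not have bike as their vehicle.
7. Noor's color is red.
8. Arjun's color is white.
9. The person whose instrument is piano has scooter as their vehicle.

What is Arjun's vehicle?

With clues 1–8, bike is impossible for Arjun's vehicle.
With clues 1–9, scooter and train are impossible for Arjun's vehicle.
That leaves tram.

tram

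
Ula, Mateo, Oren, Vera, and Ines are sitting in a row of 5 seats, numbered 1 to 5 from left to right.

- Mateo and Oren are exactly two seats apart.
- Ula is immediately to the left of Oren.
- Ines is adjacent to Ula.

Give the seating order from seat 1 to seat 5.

From clues 1–2: Ula is in {1,2,3,4}.
From clues 1–3: Ines → seat 1, Ula → seat 2, Oren → seat 3, Vera → seat 4, Mateo → seat 5.

Ines, Ula, Oren, Vera, Mateo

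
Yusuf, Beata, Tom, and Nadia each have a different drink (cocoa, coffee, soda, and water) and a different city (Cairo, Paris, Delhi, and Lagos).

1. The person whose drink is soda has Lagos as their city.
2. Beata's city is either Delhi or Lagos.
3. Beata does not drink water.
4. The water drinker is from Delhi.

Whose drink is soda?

With clues 1–4, Nadia, Tom, and Yusuf are impossible for the one with drink soda.
That leaves Beata.

Beata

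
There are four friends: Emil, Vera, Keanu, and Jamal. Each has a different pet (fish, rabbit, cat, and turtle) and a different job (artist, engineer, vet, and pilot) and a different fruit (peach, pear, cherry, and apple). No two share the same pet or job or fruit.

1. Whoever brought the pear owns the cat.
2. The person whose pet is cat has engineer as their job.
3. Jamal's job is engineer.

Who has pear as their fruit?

With clues 1–3, Emil, Keanu, and Vera are impossible for the one with fruit pear.
That leaves Jamal.

Jamal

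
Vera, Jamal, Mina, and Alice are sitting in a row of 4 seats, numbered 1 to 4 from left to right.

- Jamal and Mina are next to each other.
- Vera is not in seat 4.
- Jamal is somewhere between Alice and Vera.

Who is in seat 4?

Alice

With clues 1–2, Vera is ruled out for seat 4.
With clues 1–3, Jamal and Mina are ruled out for seat 4.
So seat 4 is Alice.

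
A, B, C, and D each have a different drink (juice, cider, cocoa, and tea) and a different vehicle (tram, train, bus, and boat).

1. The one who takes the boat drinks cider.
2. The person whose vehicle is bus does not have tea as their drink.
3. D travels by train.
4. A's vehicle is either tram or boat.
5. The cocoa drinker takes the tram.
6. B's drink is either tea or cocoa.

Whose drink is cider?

With clues 1–3, D is impossible for the one with drink cider.
With clues 1–6, B and C are impossible for the one with drink cider.
That leaves A.

A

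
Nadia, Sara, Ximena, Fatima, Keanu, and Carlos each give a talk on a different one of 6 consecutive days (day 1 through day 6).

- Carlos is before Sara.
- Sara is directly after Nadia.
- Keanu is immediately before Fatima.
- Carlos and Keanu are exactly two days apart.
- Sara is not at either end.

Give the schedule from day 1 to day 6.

Keanu, Fatima, Carlos, Nadia, Sara, Ximena

From clue 1: Sara is in {2,3,4,5,6}.
From clues 1–2: Nadia is in {2,3,4,5}.
From clues 1–4: Nadia is in {4,5}.
From clues 1–5: Keanu → day 1, Fatima → day 2, Carlos → day 3, Nadia → day 4, Sara → day 5, Ximena → day 6.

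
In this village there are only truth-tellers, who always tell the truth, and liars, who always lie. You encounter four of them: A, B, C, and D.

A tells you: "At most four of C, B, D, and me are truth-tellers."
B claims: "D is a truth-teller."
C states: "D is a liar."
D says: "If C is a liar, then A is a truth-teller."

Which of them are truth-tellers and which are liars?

A: truth-teller, B: truth-teller, C: liar, D: truth-teller

Regardless of anyone's role, A's statement is true, so A is a truth-teller.
With that fixed, D's statement is true, so D is a truth-teller.
With that fixed, B's statement is true, so B is a truth-teller.
With that fixed, C's statement is false, so C is a liar.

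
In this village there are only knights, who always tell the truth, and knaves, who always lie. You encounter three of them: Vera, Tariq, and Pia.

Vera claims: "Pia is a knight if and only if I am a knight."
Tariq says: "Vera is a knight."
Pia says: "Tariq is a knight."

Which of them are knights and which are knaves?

Consider Vera. Suppose Vera is a knave.
Then no assignment of the remaining roles makes every statement match its speaker's type — contradiction.
So Vera is a knight.
With that fixed, Tariq's statement is true, so Tariq is a knight.
With that fixed, Pia's statement is true, so Pia is a knight.

Vera: knight, Tariq: knight, Pia: knight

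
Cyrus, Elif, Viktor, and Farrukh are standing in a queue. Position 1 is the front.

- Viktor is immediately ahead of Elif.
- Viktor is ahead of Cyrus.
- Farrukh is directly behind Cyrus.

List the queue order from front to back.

Viktor, Elif, Cyrus, Farrukh

From clue 1: Elif is in {2,3,4}.
From clues 1–2: Cyrus is in {3,4}.
From clues 1–3: Viktor → position 1, Elif → position 2, Cyrus → position 3, Farrukh → position 4.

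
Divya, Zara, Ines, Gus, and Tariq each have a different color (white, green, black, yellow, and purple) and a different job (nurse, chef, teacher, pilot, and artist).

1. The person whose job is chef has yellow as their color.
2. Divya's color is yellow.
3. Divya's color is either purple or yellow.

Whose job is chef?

Divya

With clues 1–2, Gus, Ines, Tariq, and Zara are impossible for the one with job chef.
That leaves Divya.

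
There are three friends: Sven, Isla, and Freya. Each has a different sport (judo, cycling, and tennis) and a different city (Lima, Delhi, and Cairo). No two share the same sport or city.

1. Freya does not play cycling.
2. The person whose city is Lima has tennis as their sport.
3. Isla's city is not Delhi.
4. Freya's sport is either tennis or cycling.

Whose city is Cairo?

Isla

With clues 1–4, Freya and Sven are impossible for the one with city Cairo.
That leaves Isla.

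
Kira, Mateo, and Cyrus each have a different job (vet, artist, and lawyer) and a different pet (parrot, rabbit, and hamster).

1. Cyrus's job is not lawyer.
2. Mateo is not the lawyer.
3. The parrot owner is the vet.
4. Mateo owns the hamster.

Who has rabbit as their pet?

Kira

With clues 1–4, Cyrus and Mateo are impossible for the one with pet rabbit.
That leaves Kira.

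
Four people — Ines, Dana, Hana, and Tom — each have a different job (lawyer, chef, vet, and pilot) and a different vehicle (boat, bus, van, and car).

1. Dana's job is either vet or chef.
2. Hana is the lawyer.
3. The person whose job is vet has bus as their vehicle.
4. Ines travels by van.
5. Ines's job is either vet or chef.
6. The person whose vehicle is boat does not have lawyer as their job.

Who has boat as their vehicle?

With clues 1–4, Ines is impossible for the one with vehicle boat.
With clues 1–5, Dana is impossible for the one with vehicle boat.
With clues 1–6, Hana is impossible for the one with vehicle boat.
That leaves Tom.

Tom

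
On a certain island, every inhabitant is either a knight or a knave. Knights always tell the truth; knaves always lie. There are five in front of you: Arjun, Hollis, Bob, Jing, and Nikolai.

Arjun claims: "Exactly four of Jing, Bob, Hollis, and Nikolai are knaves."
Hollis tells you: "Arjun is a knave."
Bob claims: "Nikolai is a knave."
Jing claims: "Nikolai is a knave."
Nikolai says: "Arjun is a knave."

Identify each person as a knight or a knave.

Arjun: knave, Hollis: knight, Bob: knave, Jing: knave, Nikolai: knight

Consider Arjun. Suppose Arjun is a knight.
Then no assignment of the remaining roles makes every statement match its speaker's type — contradiction.
So Arjun is a knave.
With that fixed, Hollis's statement is true, so Hollis is a knight.
With that fixed, Nikolai's statement is true, so Nikolai is a knight.
With that fixed, Bob's statement is false, so Bob is a knave.
With that fixed, Jing's statement is false, so Jing is a knave.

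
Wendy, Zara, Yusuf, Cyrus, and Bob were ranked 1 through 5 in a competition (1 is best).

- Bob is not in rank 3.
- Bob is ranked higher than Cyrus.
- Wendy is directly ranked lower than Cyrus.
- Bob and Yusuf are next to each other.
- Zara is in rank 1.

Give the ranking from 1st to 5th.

Zara, Bob, Yusuf, Cyrus, Wendy

From clue 1: Bob is in {1,2,4,5}.
From clues 1–2: Bob is in {1,2,4}.
From clues 1–3: Bob is in {1,2}.
From clues 1–4: Wendy is in {4,5}.
From clues 1–5: Zara → rank 1, Bob → rank 2, Yusuf → rank 3, Cyrus → rank 4, Wendy → rank 5.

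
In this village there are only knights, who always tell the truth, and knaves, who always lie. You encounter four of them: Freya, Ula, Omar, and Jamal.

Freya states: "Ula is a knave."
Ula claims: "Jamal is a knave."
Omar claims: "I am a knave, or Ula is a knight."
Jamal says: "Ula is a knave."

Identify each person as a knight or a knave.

Consider Freya. Suppose Freya is a knight.
Then no assignment of the remaining roles makes every statement match its speaker's type — contradiction.
So Freya is a knave.
Consider Ula. Suppose Ula is a knave.
Then Freya's statement comes out true, contradicting Freya being a knave.
So Ula is a knight.
With that fixed, Omar's statement is true, so Omar is a knight.
With that fixed, Jamal's statement is false, so Jamal is a knave.

Freya: knave, Ula: knight, Omar: knight, Jamal: knave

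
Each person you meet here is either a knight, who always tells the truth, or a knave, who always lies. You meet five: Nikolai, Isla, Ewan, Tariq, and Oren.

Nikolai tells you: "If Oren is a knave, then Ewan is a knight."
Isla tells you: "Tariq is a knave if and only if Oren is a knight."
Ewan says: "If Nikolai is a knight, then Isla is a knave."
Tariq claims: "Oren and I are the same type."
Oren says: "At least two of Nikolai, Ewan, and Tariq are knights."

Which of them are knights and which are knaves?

Consider Nikolai. Suppose Nikolai is a knave.
Then no assignment of the remaining roles makes every statement match its speaker's type — contradiction.
So Nikolai is a knight.
Consider Isla. Suppose Isla is a knight.
Then no assignment of the remaining roles makes every statement match its speaker's type — contradiction.
So Isla is a knave.
With that fixed, Ewan's statement is true, so Ewan is a knight.
With that fixed, Oren's statement is true, so Oren is a knight.
Consider Tariq. Suppose Tariq is a knave.
Then Isla's statement comes out true, contradicting Isla being a knave.
So Tariq is a knight.

Nikolai: knight, Isla: knave, Ewan: knight, Tariq: knight, Oren: knight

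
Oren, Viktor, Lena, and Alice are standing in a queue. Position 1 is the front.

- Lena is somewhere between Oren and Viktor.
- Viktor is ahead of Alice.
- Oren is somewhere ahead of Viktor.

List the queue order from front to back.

Oren, Lena, Viktor, Alice

From clue 1: Lena is in {2,3}.
From clues 1–2: Viktor is in {1,3}.
From clues 1–3: Oren → position 1, Lena → position 2, Viktor → position 3, Alice → position 4.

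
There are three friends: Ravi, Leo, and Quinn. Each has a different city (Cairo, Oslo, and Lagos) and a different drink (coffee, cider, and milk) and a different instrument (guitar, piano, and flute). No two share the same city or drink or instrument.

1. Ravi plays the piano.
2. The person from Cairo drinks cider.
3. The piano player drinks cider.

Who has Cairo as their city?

Ravi

With clues 1–3, Leo and Quinn are impossible for the one with city Cairo.
That leaves Ravi.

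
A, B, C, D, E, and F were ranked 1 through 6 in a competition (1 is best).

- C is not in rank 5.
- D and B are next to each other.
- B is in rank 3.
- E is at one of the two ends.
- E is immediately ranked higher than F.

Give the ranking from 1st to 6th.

E, F, B, D, A, C

From clue 1: C is in {1,2,3,4,6}.
From clues 1–3: B → rank 3.
From clues 1–4: D is in {2,4}.
From clues 1–5: E → rank 1, F → rank 2, D → rank 4, A → rank 5, C → rank 6.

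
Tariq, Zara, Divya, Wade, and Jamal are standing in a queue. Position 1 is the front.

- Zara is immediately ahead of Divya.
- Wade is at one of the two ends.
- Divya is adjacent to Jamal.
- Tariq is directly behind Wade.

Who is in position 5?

With clue 1, Zara is ruled out for position 5.
With clues 1–3, Divya is ruled out for position 5.
With clues 1–4, Tariq and Wade are ruled out for position 5.
So position 5 is Jamal.

Jamal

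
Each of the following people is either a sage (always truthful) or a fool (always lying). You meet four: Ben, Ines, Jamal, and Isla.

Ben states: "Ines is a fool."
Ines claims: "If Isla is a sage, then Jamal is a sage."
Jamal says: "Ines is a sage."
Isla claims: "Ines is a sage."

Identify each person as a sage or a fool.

Consider Ben. Suppose Ben is a sage.
Then no assignment of the remaining roles makes every statement match its speaker's type — contradiction.
So Ben is a fool.
Consider Ines. Suppose Ines is a fool.
Then Ben's statement comes out true, contradicting Ben being a fool.
So Ines is a sage.
With that fixed, Jamal's statement is true, so Jamal is a sage.
With that fixed, Isla's statement is true, so Isla is a sage.

Ben: fool, Ines: sage, Jamal: sage, Isla: sage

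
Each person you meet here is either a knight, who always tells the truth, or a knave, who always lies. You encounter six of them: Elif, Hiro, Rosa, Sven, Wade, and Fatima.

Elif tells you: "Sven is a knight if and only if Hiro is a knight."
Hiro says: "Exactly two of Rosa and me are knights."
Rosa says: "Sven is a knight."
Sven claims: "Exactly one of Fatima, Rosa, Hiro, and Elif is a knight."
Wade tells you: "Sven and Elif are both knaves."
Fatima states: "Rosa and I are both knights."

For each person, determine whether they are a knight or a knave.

Consider Elif. Suppose Elif is a knight.
Then no assignment of the remaining roles makes every statement match its speaker's type — contradiction.
So Elif is a knave.
Consider Hiro. Suppose Hiro is a knight.
Then no assignment of the remaining roles makes every statement match its speaker's type — contradiction.
So Hiro is a knave.
Consider Rosa. Suppose Rosa is a knave.
Then no assignment of the remaining roles makes every statement match its speaker's type — contradiction.
So Rosa is a knight.
Consider Sven. Suppose Sven is a knave.
Then Elif's statement comes out true, contradicting Elif being a knave.
So Sven is a knight.
With that fixed, Wade's statement is false, so Wade is a knave.
Consider Fatima. Suppose Fatima is a knight.
Then Sven's statement comes out false, contradicting Sven being a knight.
So Fatima is a knave.

Elif: knave, Hiro: knave, Rosa: knight, Sven: knight, Wade: knave, Fatima: knave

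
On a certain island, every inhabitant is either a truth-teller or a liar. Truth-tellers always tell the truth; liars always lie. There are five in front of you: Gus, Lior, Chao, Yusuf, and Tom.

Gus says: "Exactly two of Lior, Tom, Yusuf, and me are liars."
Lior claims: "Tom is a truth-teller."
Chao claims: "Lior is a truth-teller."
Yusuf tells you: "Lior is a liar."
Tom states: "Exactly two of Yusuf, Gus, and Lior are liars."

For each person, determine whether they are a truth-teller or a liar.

Gus: truth-teller, Lior: liar, Chao: liar, Yusuf: truth-teller, Tom: liar

Consider Gus. Suppose Gus is a liar.
Then no assignment of the remaining roles makes every statement match its speaker's type — contradiction.
So Gus is a truth-teller.
Consider Lior. Suppose Lior is a truth-teller.
Then no assignment of the remaining roles makes every statement match its speaker's type — contradiction.
So Lior is a liar.
With that fixed, Chao's statement is false, so Chao is a liar.
With that fixed, Yusuf's statement is true, so Yusuf is a truth-teller.
With that fixed, Tom's statement is false, so Tom is a liar.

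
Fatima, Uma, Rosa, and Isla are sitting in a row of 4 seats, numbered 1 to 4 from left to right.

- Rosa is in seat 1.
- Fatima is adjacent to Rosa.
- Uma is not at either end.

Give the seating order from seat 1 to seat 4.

From clue 1: Rosa → seat 1.
From clues 1–2: Fatima → seat 2.
From clues 1–3: Uma → seat 3, Isla → seat 4.

Rosa, Fatima, Uma, Isla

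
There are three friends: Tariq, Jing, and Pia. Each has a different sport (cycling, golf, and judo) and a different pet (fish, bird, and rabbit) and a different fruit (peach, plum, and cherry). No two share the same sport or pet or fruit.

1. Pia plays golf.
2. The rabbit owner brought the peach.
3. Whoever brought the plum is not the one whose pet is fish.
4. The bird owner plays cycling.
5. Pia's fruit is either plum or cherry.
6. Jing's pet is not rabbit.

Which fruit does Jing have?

plum

With clues 1–5, cherry is impossible for Jing's fruit.
With clues 1–6, peach is impossible for Jing's fruit.
That leaves plum.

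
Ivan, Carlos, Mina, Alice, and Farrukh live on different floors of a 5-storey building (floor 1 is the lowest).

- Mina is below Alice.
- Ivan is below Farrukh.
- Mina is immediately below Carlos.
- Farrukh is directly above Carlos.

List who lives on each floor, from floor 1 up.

From clue 1: Mina is in {1,2,3,4}.
From clues 1–2: Ivan is in {1,2,3,4}.
From clues 1–3: Ivan is in {1,3,4}.
From clues 1–4: Ivan → floor 1, Mina → floor 2, Carlos → floor 3, Farrukh → floor 4, Alice → floor 5.

Ivan, Mina, Carlos, Farrukh, Alice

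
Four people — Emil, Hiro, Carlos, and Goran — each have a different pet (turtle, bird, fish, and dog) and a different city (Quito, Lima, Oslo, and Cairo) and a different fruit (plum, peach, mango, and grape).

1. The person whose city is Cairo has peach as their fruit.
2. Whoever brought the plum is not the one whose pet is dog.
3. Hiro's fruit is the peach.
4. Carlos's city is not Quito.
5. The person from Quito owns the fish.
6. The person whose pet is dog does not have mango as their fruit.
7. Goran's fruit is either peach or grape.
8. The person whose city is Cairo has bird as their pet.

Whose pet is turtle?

With clues 1–8, Emil, Goran, and Hiro are impossible for the one with pet turtle.
That leaves Carlos.

Carlos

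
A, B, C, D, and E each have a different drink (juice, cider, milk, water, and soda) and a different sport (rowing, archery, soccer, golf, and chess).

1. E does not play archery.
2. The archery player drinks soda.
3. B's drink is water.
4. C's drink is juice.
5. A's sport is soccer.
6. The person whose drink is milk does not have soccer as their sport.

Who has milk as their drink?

E

With clues 1–3, B is impossible for the one with drink milk.
With clues 1–4, C is impossible for the one with drink milk.
With clues 1–5, D is impossible for the one with drink milk.
With clues 1–6, A is impossible for the one with drink milk.
That leaves E.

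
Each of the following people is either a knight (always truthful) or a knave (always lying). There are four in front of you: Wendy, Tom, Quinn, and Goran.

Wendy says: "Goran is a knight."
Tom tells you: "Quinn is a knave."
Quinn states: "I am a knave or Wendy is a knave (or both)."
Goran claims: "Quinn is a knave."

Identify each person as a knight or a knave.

Consider Wendy. Suppose Wendy is a knight.
Then whichever role Quinn has, Quinn's statement has the wrong truth value — contradiction.
So Wendy is a knave.
With that fixed, Quinn's statement is true, so Quinn is a knight.
With that fixed, Goran's statement is false, so Goran is a knave.
With that fixed, Tom's statement is false, so Tom is a knave.

Wendy: knave, Tom: knave, Quinn: knight, Goran: knave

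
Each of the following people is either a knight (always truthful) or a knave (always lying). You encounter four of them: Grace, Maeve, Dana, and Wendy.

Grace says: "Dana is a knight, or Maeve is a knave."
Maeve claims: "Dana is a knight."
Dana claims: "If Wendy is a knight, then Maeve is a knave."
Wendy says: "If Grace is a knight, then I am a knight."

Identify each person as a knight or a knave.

Consider Grace. Suppose Grace is a knave.
Then no assignment of the remaining roles makes every statement match its speaker's type — contradiction.
So Grace is a knight.
Consider Maeve. Suppose Maeve is a knave.
Then no assignment of the remaining roles makes every statement match its speaker's type — contradiction.
So Maeve is a knight.
Consider Dana. Suppose Dana is a knave.
Then Grace's statement comes out false, contradicting Grace being a knight.
So Dana is a knight.
Consider Wendy. Suppose Wendy is a knight.
Then Dana's statement comes out false, contradicting Dana being a knight.
So Wendy is a knave.

Grace: knight, Maeve: knight, Dana: knight, Wendy: knave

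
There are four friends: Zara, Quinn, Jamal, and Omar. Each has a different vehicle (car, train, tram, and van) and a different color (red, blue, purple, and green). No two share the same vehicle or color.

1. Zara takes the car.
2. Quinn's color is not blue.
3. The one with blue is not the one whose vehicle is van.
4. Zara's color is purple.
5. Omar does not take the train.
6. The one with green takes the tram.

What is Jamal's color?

blue

With clues 1–4, purple is impossible for Jamal's color.
With clues 1–6, green and red are impossible for Jamal's color.
That leaves blue.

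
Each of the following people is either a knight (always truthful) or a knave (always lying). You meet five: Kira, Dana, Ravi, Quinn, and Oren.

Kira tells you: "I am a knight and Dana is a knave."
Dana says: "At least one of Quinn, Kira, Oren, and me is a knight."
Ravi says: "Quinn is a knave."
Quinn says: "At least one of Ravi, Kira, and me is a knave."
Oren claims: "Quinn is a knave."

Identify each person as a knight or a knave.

Kira: knave, Dana: knight, Ravi: knave, Quinn: knight, Oren: knave

Consider Kira. Suppose Kira is a knight.
Then no assignment of the remaining roles makes every statement match its speaker's type — contradiction.
So Kira is a knave.
With that fixed, Quinn's statement is true, so Quinn is a knight.
With that fixed, Oren's statement is false, so Oren is a knave.
With that fixed, Dana's statement is true, so Dana is a knight.
With that fixed, Ravi's statement is false, so Ravi is a knave.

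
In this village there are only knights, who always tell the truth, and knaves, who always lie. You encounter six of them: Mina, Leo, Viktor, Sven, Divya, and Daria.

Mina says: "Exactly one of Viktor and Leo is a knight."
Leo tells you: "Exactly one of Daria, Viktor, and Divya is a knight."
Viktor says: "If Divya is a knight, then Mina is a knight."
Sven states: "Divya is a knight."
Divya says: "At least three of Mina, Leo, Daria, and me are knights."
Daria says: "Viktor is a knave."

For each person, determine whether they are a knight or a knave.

Consider Mina. Suppose Mina is a knight.
Then no assignment of the remaining roles makes every statement match its speaker's type — contradiction.
So Mina is a knave.
Consider Leo. Suppose Leo is a knave.
Then no assignment of the remaining roles makes every statement match its speaker's type — contradiction.
So Leo is a knight.
Consider Viktor. Suppose Viktor is a knave.
Then Mina's statement comes out true, contradicting Mina being a knave.
So Viktor is a knight.
With that fixed, Daria's statement is false, so Daria is a knave.
With that fixed, Divya's statement is false, so Divya is a knave.
With that fixed, Sven's statement is false, so Sven is a knave.

Mina: knave, Leo: knight, Viktor: knight, Sven: knave, Divya: knave, Daria: knave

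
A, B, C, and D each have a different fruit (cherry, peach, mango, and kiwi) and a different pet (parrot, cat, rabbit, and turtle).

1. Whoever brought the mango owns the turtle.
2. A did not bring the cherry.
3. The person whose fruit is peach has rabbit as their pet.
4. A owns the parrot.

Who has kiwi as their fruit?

With clues 1–4, B, C, and D are impossible for the one with fruit kiwi.
That leaves A.

A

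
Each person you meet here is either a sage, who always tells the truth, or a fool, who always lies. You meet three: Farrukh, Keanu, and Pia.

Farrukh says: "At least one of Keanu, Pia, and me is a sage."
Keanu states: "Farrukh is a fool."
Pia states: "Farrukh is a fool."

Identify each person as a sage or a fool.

Farrukh: sage, Keanu: fool, Pia: fool

Consider Farrukh. Suppose Farrukh is a fool.
Then no assignment of the remaining roles makes every statement match its speaker's type — contradiction.
So Farrukh is a sage.
With that fixed, Keanu's statement is false, so Keanu is a fool.
With that fixed, Pia's statement is false, so Pia is a fool.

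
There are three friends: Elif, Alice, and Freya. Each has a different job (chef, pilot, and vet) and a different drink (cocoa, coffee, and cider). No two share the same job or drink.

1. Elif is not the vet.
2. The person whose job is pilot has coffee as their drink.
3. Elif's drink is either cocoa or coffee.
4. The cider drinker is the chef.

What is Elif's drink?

With clues 1–3, cider is impossible for Elif's drink.
With clues 1–4, cocoa is impossible for Elif's drink.
That leaves coffee.

coffee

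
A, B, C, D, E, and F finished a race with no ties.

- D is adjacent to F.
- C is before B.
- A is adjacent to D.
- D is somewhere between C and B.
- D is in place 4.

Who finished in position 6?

B

With clues 1–2, C is ruled out for place 6.
With clues 1–3, D is ruled out for place 6.
With clues 1–4, A and F are ruled out for place 6.
With clues 1–5, E is ruled out for place 6.
So place 6 is B.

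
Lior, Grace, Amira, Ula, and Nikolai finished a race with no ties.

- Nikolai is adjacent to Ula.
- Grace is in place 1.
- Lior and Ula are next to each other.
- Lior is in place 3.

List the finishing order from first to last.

From clues 1–2: Grace → place 1.
From clues 1–3: Amira is in {2,5}.
From clues 1–4: Amira → place 2, Lior → place 3, Ula → place 4, Nikolai → place 5.

Grace, Amira, Lior, Ula, Nikolai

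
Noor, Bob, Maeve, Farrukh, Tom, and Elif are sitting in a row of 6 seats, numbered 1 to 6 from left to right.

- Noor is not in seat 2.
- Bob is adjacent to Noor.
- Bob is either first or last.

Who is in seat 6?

Bob

With clues 1–3, Elif, Farrukh, Maeve, Noor, and Tom are ruled out for seat 6.
So seat 6 is Bob.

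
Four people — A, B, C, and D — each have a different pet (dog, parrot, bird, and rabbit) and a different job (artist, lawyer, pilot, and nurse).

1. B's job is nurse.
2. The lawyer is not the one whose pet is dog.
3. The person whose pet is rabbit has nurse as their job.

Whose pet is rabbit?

B

With clues 1–3, A, C, and D are impossible for the one with pet rabbit.
That leaves B.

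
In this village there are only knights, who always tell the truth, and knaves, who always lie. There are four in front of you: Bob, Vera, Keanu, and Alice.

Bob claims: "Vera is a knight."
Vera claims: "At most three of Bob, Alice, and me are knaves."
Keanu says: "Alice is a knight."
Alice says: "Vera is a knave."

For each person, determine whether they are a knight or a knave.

Bob: knight, Vera: knight, Keanu: knave, Alice: knave

Regardless of anyone's role, Vera's statement is true, so Vera is a knight.
With that fixed, Alice's statement is false, so Alice is a knave.
With that fixed, Bob's statement is true, so Bob is a knight.
With that fixed, Keanu's statement is false, so Keanu is a knave.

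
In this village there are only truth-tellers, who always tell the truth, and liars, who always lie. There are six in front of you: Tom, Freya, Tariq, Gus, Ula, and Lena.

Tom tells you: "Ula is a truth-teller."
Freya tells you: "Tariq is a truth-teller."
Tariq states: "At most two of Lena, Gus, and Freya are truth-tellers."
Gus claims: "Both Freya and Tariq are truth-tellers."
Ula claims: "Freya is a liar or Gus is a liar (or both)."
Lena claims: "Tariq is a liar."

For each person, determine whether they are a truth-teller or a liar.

Consider Tom. Suppose Tom is a truth-teller.
Then no assignment of the remaining roles makes every statement match its speaker's type — contradiction.
So Tom is a liar.
Consider Freya. Suppose Freya is a liar.
Then no assignment of the remaining roles makes every statement match its speaker's type — contradiction.
So Freya is a truth-teller.
Consider Tariq. Suppose Tariq is a liar.
Then Freya's statement comes out false, contradicting Freya being a truth-teller.
So Tariq is a truth-teller.
With that fixed, Gus's statement is true, so Gus is a truth-teller.
With that fixed, Ula's statement is false, so Ula is a liar.
With that fixed, Lena's statement is false, so Lena is a liar.

Tom: liar, Freya: truth-teller, Tariq: truth-teller, Gus: truth-teller, Ula: liar, Lena: liar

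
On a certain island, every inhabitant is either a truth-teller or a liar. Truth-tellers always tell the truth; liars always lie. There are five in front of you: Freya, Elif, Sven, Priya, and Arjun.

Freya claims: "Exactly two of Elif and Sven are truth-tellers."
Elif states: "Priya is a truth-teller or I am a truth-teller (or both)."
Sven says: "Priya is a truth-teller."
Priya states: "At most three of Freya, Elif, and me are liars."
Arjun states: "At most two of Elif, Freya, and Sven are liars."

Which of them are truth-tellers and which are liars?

Regardless of anyone's role, Priya's statement is true, so Priya is a truth-teller.
With that fixed, Elif's statement is true, so Elif is a truth-teller.
With that fixed, Sven's statement is true, so Sven is a truth-teller.
With that fixed, Arjun's statement is true, so Arjun is a truth-teller.
With that fixed, Freya's statement is true, so Freya is a truth-teller.

Freya: truth-teller, Elif: truth-teller, Sven: truth-teller, Priya: truth-teller, Arjun: truth-teller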